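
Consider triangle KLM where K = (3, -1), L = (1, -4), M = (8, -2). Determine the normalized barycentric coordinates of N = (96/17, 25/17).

Signed area of the reference triangle: [KLM] = ½·(3·(-4−(-2)) + 1·(-2−(-1)) + 8·(-1−(-4))) = ½·(-6 − 1 + 24) = 17/2.
[NLM] = ½·((96/17)·(-4−(-2)) + 1·(-2−(25/17)) + 8·(25/17−(-4))) = ½·(-192/17 − 59/17 + 744/17) = 29/2, so the K-coordinate is (29/2)/(17/2) = 29/17.
[KNM] = ½·(3·(25/17−(-2)) + (96/17)·(-2−(-1)) + 8·(-1−(25/17))) = ½·(177/17 − 96/17 − 336/17) = -15/2, so the L-coordinate is -15/17.
[KLN] = ½·(3·(-4−(25/17)) + 1·(25/17−(-1)) + (96/17)·(-1−(-4))) = ½·(-279/17 + 42/17 + 288/17) = 3/2, so the M-coordinate is 3/17.
Check: 29/17 − 15/17 + 3/17 = 1.

(29/17, -15/17, 3/17)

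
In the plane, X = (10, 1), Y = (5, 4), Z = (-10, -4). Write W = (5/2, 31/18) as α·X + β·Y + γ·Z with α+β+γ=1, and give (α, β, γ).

Signed area of the reference triangle: [XYZ] = ½·(10·(4−(-4)) + 5·(-4−1) + (-10)·(1−4)) = ½·(80 − 25 + 30) = 85/2.
[WYZ] = ½·((5/2)·(4−(-4)) + 5·(-4−(31/18)) + (-10)·(31/18−4)) = ½·(20 − 515/18 + 205/9) = 85/12, so the X-coordinate is (85/12)/(85/2) = 1/6.
[XWZ] = ½·(10·(31/18−(-4)) + (5/2)·(-4−1) + (-10)·(1−(31/18))) = ½·(515/9 − 25/2 + 65/9) = 935/36, so the Y-coordinate is 11/18.
[XYW] = ½·(10·(4−(31/18)) + 5·(31/18−1) + (5/2)·(1−4)) = ½·(205/9 + 65/18 − 15/2) = 85/9, so the Z-coordinate is 2/9.
Check: 1/6 + 11/18 + 2/9 = 1.

(1/6, 11/18, 2/9)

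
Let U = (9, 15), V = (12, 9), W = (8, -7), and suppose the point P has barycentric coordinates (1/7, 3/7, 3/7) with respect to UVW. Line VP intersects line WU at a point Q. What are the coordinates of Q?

Line VP meets WU where the V-coordinate vanishes; zeroing P's V-weight and renormalizing leaves W, U-weights 3/7 : 1/7 → (3/4, 1/4).
So Q = (3/4)·W + (1/4)·U = (33/4, -3/2).

(33/4, -3/2)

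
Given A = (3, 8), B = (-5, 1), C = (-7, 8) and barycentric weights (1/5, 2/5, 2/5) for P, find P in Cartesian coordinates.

(-21/5, 26/5)

P = (1/5)·A + (2/5)·B + (2/5)·C.
x-coordinate: (1/5)·3 + (2/5)·(-5) + (2/5)·(-7) = -21/5.
y-coordinate: (1/5)·8 + (2/5)·1 + (2/5)·8 = 26/5.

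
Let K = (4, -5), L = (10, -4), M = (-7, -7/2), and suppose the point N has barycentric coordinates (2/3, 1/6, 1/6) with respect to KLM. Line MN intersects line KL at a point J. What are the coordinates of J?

Line MN meets KL where the M-coordinate vanishes; zeroing N's M-weight and renormalizing leaves K, L-weights 2/3 : 1/6 → (4/5, 1/5).
So J = (4/5)·K + (1/5)·L = (26/5, -24/5).

(26/5, -24/5)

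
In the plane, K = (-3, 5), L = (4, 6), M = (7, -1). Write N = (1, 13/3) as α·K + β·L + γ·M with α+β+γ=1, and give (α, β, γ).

Signed area of the reference triangle: [KLM] = ½·((-3)·(6−(-1)) + 4·(-1−5) + 7·(5−6)) = ½·(-21 − 24 − 7) = -26.
[NLM] = ½·(1·(6−(-1)) + 4·(-1−(13/3)) + 7·(13/3−6)) = ½·(7 − 64/3 − 35/3) = -13, so the K-coordinate is (-13)/(-26) = 1/2.
[KNM] = ½·((-3)·(13/3−(-1)) + 1·(-1−5) + 7·(5−(13/3))) = ½·(-16 − 6 + 14/3) = -26/3, so the L-coordinate is 1/3.
[KLN] = ½·((-3)·(6−(13/3)) + 4·(13/3−5) + 1·(5−6)) = ½·(-5 − 8/3 − 1) = -13/3, so the M-coordinate is 1/6.

(1/2, 1/3, 1/6)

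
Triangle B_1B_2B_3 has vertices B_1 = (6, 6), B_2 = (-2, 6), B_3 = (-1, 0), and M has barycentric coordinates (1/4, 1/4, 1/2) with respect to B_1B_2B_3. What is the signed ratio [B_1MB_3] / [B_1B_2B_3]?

The signed ratio [B_1MB_3]/[B_1B_2B_3] equals the barycentric coordinate of M at vertex B_2, which is 1/4.

1/4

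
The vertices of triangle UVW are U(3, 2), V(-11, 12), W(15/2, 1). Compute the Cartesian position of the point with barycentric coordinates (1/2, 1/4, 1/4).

(5/8, 17/4)

P = (1/2)·U + (1/4)·V + (1/4)·W.
x-coordinate: (1/2)·3 + (1/4)·(-11) + (1/4)·(15/2) = 5/8.
y-coordinate: (1/2)·2 + (1/4)·12 + (1/4)·1 = 17/4.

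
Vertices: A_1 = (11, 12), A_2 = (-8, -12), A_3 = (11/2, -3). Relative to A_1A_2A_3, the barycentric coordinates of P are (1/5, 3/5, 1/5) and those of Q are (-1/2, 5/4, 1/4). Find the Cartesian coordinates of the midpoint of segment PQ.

Barycentric coordinates of the midpoint are the average: (-3/20, 37/40, 9/40).
Converting: (-3/20)·A_1 + (37/40)·A_2 + (9/40)·A_3 = (-125/16, -543/40).

(-125/16, -543/40)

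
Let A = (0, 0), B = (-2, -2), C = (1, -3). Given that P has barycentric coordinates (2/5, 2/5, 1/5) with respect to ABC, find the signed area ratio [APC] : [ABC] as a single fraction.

The signed ratio [APC]/[ABC] equals the barycentric coordinate of P at vertex B, which is 2/5.

2/5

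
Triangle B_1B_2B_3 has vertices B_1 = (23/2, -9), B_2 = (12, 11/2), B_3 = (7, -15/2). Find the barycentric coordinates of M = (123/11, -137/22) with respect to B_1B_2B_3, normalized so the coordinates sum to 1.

Signed area of the reference triangle: [B_1B_2B_3] = ½·((23/2)·(11/2−(-15/2)) + 12·(-15/2−(-9)) + 7·(-9−(11/2))) = ½·(299/2 + 18 − 203/2) = 33.
[MB_2B_3] = ½·((123/11)·(11/2−(-15/2)) + 12·(-15/2−(-137/22)) + 7·(-137/22−(11/2))) = ½·(1599/11 − 168/11 − 903/11) = 24, so the B_1-coordinate is 24/33 = 8/11.
[B_1MB_3] = ½·((23/2)·(-137/22−(-15/2)) + (123/11)·(-15/2−(-9)) + 7·(-9−(-137/22))) = ½·(161/11 + 369/22 − 427/22) = 6, so the B_2-coordinate is 2/11.
[B_1B_2M] = ½·((23/2)·(11/2−(-137/22)) + 12·(-137/22−(-9)) + (123/11)·(-9−(11/2))) = ½·(2967/22 + 366/11 − 3567/22) = 3, so the B_3-coordinate is 1/11.

(8/11, 2/11, 1/11)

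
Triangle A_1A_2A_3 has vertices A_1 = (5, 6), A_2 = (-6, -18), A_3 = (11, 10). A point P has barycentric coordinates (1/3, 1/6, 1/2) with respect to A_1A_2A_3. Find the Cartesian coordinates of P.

(37/6, 4)

P = (1/3)·A_1 + (1/6)·A_2 + (1/2)·A_3.
x-coordinate: (1/3)·5 + (1/6)·(-6) + (1/2)·11 = 37/6.
y-coordinate: (1/3)·6 + (1/6)·(-18) + (1/2)·10 = 4.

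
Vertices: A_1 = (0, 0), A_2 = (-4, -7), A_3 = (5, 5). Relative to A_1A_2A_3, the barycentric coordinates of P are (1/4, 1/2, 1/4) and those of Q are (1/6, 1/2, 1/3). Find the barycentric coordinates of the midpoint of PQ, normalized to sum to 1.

Since both coordinate triples sum to 1, the midpoint's barycentrics are the componentwise average.
(1/4+1/6)/2 = 5/24; similarly 1/2 and 7/24.

(5/24, 1/2, 7/24)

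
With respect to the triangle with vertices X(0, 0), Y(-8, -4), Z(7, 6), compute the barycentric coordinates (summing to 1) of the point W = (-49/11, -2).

Signed area of the reference triangle: [XYZ] = ½·(0·(-4−6) + (-8)·(6−0) + 7·(0−(-4))) = ½·(0 − 48 + 28) = -10.
[WYZ] = ½·((-49/11)·(-4−6) + (-8)·(6−(-2)) + 7·(-2−(-4))) = ½·(490/11 − 64 + 14) = -30/11, so the X-coordinate is (-30/11)/(-10) = 3/11.
[XWZ] = ½·(0·(-2−6) + (-49/11)·(6−0) + 7·(0−(-2))) = ½·(0 − 294/11 + 14) = -70/11, so the Y-coordinate is 7/11.
[XYW] = ½·(0·(-4−(-2)) + (-8)·(-2−0) + (-49/11)·(0−(-4))) = ½·(0 + 16 − 196/11) = -10/11, so the Z-coordinate is 1/11.

(3/11, 7/11, 1/11)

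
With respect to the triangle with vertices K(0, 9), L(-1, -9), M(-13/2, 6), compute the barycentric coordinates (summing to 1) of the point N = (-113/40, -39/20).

Signed area of the reference triangle: [KLM] = ½·(0·(-9−6) + (-1)·(6−9) + (-13/2)·(9−(-9))) = ½·(0 + 3 − 117) = -57.
[NLM] = ½·((-113/40)·(-9−6) + (-1)·(6−(-39/20)) + (-13/2)·(-39/20−(-9))) = ½·(339/8 − 159/20 − 1833/40) = -57/10, so the K-coordinate is (-57/10)/(-57) = 1/10.
[KNM] = ½·(0·(-39/20−6) + (-113/40)·(6−9) + (-13/2)·(9−(-39/20))) = ½·(0 + 339/40 − 2847/40) = -627/20, so the L-coordinate is 11/20.
[KLN] = ½·(0·(-9−(-39/20)) + (-1)·(-39/20−9) + (-113/40)·(9−(-9))) = ½·(0 + 219/20 − 1017/20) = -399/20, so the M-coordinate is 7/20.

(1/10, 11/20, 7/20)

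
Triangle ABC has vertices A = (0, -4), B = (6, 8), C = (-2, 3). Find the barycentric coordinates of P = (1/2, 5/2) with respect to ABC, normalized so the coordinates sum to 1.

Signed area of the reference triangle: [ABC] = ½·(0·(8−3) + 6·(3−(-4)) + (-2)·(-4−8)) = ½·(0 + 42 + 24) = 33.
[PBC] = ½·((1/2)·(8−3) + 6·(3−(5/2)) + (-2)·(5/2−8)) = ½·(5/2 + 3 + 11) = 33/4, so the A-coordinate is (33/4)/33 = 1/4.
[APC] = ½·(0·(5/2−3) + (1/2)·(3−(-4)) + (-2)·(-4−(5/2))) = ½·(0 + 7/2 + 13) = 33/4, so the B-coordinate is 1/4.
[ABP] = ½·(0·(8−(5/2)) + 6·(5/2−(-4)) + (1/2)·(-4−8)) = ½·(0 + 39 − 6) = 33/2, so the C-coordinate is 1/2.
Check: 1/4 + 1/4 + 1/2 = 1.

(1/4, 1/4, 1/2)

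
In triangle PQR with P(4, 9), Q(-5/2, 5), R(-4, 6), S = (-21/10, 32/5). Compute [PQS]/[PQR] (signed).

3/5

[PQR] = ½·(4·(5−6) + (-5/2)·(6−9) + (-4)·(9−5)) = ½·(-4 + 15/2 − 16) = -25/4.
[PQS] = ½·(4·(5−(32/5)) + (-5/2)·(32/5−9) + (-21/10)·(9−5)) = ½·(-28/5 + 13/2 − 42/5) = -15/4, so the ratio is (-15/4)/(-25/4) = 3/5.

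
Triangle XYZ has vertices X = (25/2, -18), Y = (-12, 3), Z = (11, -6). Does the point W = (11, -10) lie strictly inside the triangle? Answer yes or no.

Barycentric coordinates of W: (184/525, 4/175, 47/75).
The three coordinates are positive, positive, positive; a point is interior exactly when all three are positive.

yes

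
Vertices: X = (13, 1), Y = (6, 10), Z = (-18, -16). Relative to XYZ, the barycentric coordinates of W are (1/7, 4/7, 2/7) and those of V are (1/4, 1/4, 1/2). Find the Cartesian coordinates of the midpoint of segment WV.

(-115/56, -111/56)

Barycentric coordinates of the midpoint are the average: (11/56, 23/56, 11/28).
Converting: (11/56)·X + (23/56)·Y + (11/28)·Z = (-115/56, -111/56).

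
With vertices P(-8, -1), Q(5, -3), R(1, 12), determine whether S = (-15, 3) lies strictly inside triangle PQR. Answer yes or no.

Barycentric coordinates of S: (276/187, -127/187, 38/187).
The three coordinates are positive, negative, positive; a point is interior exactly when all three are positive.

no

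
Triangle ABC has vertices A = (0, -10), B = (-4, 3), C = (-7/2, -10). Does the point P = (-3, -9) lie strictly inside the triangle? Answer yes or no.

yes

Barycentric coordinates of P: (2/13, 1/13, 10/13).
The three coordinates are positive, positive, positive; a point is interior exactly when all three are positive.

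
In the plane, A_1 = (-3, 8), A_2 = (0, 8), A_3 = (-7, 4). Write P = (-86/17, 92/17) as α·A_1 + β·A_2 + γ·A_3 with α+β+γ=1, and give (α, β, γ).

Signed area of the reference triangle: [A_1A_2A_3] = ½·((-3)·(8−4) + 0·(4−8) + (-7)·(8−8)) = ½·(-12 + 0 + 0) = -6.
[PA_2A_3] = ½·((-86/17)·(8−4) + 0·(4−(92/17)) + (-7)·(92/17−8)) = ½·(-344/17 + 0 + 308/17) = -18/17, so the A_1-coordinate is (-18/17)/(-6) = 3/17.
[A_1PA_3] = ½·((-3)·(92/17−4) + (-86/17)·(4−8) + (-7)·(8−(92/17))) = ½·(-72/17 + 344/17 − 308/17) = -18/17, so the A_2-coordinate is 3/17.
[A_1A_2P] = ½·((-3)·(8−(92/17)) + 0·(92/17−8) + (-86/17)·(8−8)) = ½·(-132/17 + 0 + 0) = -66/17, so the A_3-coordinate is 11/17.
Check: 3/17 + 3/17 + 11/17 = 1.

(3/17, 3/17, 11/17)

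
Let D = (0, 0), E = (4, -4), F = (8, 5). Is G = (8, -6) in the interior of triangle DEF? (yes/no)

Barycentric coordinates of G: (-11/13, 22/13, 2/13).
The three coordinates are negative, positive, positive; a point is interior exactly when all three are positive.

no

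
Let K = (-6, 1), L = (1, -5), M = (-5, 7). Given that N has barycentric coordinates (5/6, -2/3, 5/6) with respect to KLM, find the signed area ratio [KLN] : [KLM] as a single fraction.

The signed ratio [KLN]/[KLM] equals the barycentric coordinate of N at vertex M, which is 5/6.

5/6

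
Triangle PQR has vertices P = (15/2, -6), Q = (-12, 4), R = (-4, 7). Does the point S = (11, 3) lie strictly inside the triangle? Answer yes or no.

Barycentric coordinates of S: (154/277, -298/277, 421/277).
The three coordinates are positive, negative, positive; a point is interior exactly when all three are positive.

no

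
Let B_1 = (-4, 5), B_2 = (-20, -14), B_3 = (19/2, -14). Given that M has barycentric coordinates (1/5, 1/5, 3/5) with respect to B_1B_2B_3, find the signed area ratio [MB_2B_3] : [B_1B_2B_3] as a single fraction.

1/5

The signed ratio [MB_2B_3]/[B_1B_2B_3] equals the barycentric coordinate of M at vertex B_1, which is 1/5.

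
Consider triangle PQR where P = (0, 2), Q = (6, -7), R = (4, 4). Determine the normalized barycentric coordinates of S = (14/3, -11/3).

(1/6, 2/3, 1/6)

Signed area of the reference triangle: [PQR] = ½·(0·(-7−4) + 6·(4−2) + 4·(2−(-7))) = ½·(0 + 12 + 36) = 24.
[SQR] = ½·((14/3)·(-7−4) + 6·(4−(-11/3)) + 4·(-11/3−(-7))) = ½·(-154/3 + 46 + 40/3) = 4, so the P-coordinate is 4/24 = 1/6.
[PSR] = ½·(0·(-11/3−4) + (14/3)·(4−2) + 4·(2−(-11/3))) = ½·(0 + 28/3 + 68/3) = 16, so the Q-coordinate is 2/3.
[PQS] = ½·(0·(-7−(-11/3)) + 6·(-11/3−2) + (14/3)·(2−(-7))) = ½·(0 − 34 + 42) = 4, so the R-coordinate is 1/6.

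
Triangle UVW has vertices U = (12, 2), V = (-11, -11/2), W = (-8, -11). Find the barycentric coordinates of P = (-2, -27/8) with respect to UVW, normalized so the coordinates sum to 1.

Signed area of the reference triangle: [UVW] = ½·(12·(-11/2−(-11)) + (-11)·(-11−2) + (-8)·(2−(-11/2))) = ½·(66 + 143 − 60) = 149/2.
[PVW] = ½·((-2)·(-11/2−(-11)) + (-11)·(-11−(-27/8)) + (-8)·(-27/8−(-11/2))) = ½·(-11 + 671/8 − 17) = 447/16, so the U-coordinate is (447/16)/(149/2) = 3/8.
[UPW] = ½·(12·(-27/8−(-11)) + (-2)·(-11−2) + (-8)·(2−(-27/8))) = ½·(183/2 + 26 − 43) = 149/4, so the V-coordinate is 1/2.
[UVP] = ½·(12·(-11/2−(-27/8)) + (-11)·(-27/8−2) + (-2)·(2−(-11/2))) = ½·(-51/2 + 473/8 − 15) = 149/16, so the W-coordinate is 1/8.

(3/8, 1/2, 1/8)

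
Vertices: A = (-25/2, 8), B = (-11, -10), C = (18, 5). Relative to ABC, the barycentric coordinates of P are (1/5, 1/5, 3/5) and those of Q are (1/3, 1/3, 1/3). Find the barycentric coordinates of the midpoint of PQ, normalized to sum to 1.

(4/15, 4/15, 7/15)

Since both coordinate triples sum to 1, the midpoint's barycentrics are the componentwise average.
(1/5+1/3)/2 = 4/15; similarly 4/15 and 7/15.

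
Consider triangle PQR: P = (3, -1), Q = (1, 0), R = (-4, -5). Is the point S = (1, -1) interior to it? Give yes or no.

yes

Barycentric coordinates of S: (1/3, 8/15, 2/15).
The three coordinates are positive, positive, positive; a point is interior exactly when all three are positive.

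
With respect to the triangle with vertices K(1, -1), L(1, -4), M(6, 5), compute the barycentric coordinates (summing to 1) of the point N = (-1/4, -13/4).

Signed area of the reference triangle: [KLM] = ½·(1·(-4−5) + 1·(5−(-1)) + 6·(-1−(-4))) = ½·(-9 + 6 + 18) = 15/2.
[NLM] = ½·((-1/4)·(-4−5) + 1·(5−(-13/4)) + 6·(-13/4−(-4))) = ½·(9/4 + 33/4 + 9/2) = 15/2, so the K-coordinate is (15/2)/(15/2) = 1.
[KNM] = ½·(1·(-13/4−5) + (-1/4)·(5−(-1)) + 6·(-1−(-13/4))) = ½·(-33/4 − 3/2 + 27/2) = 15/8, so the L-coordinate is 1/4.
[KLN] = ½·(1·(-4−(-13/4)) + 1·(-13/4−(-1)) + (-1/4)·(-1−(-4))) = ½·(-3/4 − 9/4 − 3/4) = -15/8, so the M-coordinate is -1/4.

(1, 1/4, -1/4)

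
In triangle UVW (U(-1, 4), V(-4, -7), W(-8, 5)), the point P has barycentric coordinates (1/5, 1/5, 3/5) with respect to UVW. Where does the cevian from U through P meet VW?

Line UP meets VW where the U-coordinate vanishes; zeroing P's U-weight and renormalizing leaves V, W-weights 1/5 : 3/5 → (1/4, 3/4).
So Q = (1/4)·V + (3/4)·W = (-7, 2).

(-7, 2)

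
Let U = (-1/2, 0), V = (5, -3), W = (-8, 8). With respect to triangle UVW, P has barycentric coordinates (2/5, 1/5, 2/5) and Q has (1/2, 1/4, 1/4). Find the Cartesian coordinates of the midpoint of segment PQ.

(-17/10, 77/40)

Barycentric coordinates of the midpoint are the average: (9/20, 9/40, 13/40).
Converting: (9/20)·U + (9/40)·V + (13/40)·W = (-17/10, 77/40).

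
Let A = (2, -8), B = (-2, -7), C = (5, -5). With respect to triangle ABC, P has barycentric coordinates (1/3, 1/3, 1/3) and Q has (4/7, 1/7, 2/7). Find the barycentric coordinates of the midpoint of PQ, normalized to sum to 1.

Since both coordinate triples sum to 1, the midpoint's barycentrics are the componentwise average.
(1/3+4/7)/2 = 19/42; similarly 5/21 and 13/42.

(19/42, 5/21, 13/42)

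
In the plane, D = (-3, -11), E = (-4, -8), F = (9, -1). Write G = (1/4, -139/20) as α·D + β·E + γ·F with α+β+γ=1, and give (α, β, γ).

(7/20, 7/20, 3/10)

Signed area of the reference triangle: [DEF] = ½·((-3)·(-8−(-1)) + (-4)·(-1−(-11)) + 9·(-11−(-8))) = ½·(21 − 40 − 27) = -23.
[GEF] = ½·((1/4)·(-8−(-1)) + (-4)·(-1−(-139/20)) + 9·(-139/20−(-8))) = ½·(-7/4 − 119/5 + 189/20) = -161/20, so the D-coordinate is (-161/20)/(-23) = 7/20.
[DGF] = ½·((-3)·(-139/20−(-1)) + (1/4)·(-1−(-11)) + 9·(-11−(-139/20))) = ½·(357/20 + 5/2 − 729/20) = -161/20, so the E-coordinate is 7/20.
[DEG] = ½·((-3)·(-8−(-139/20)) + (-4)·(-139/20−(-11)) + (1/4)·(-11−(-8))) = ½·(63/20 − 81/5 − 3/4) = -69/10, so the F-coordinate is 3/10.
Check: 7/20 + 7/20 + 3/10 = 1.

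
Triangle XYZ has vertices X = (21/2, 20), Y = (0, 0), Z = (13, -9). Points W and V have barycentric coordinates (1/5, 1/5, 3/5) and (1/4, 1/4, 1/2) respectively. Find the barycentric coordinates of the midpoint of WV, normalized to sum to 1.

Since both coordinate triples sum to 1, the midpoint's barycentrics are the componentwise average.
(1/5+1/4)/2 = 9/40; similarly 9/40 and 11/20.

(9/40, 9/40, 11/20)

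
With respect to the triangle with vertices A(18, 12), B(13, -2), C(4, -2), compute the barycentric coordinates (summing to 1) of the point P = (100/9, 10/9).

Signed area of the reference triangle: [ABC] = ½·(18·(-2−(-2)) + 13·(-2−12) + 4·(12−(-2))) = ½·(0 − 182 + 56) = -63.
[PBC] = ½·((100/9)·(-2−(-2)) + 13·(-2−(10/9)) + 4·(10/9−(-2))) = ½·(0 − 364/9 + 112/9) = -14, so the A-coordinate is (-14)/(-63) = 2/9.
[APC] = ½·(18·(10/9−(-2)) + (100/9)·(-2−12) + 4·(12−(10/9))) = ½·(56 − 1400/9 + 392/9) = -28, so the B-coordinate is 4/9.
[ABP] = ½·(18·(-2−(10/9)) + 13·(10/9−12) + (100/9)·(12−(-2))) = ½·(-56 − 1274/9 + 1400/9) = -21, so the C-coordinate is 1/3.
Check: 2/9 + 4/9 + 1/3 = 1.

(2/9, 4/9, 1/3)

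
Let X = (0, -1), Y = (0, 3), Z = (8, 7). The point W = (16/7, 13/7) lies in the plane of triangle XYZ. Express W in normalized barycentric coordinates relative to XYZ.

(4/7, 1/7, 2/7)

Signed area of the reference triangle: [XYZ] = ½·(0·(3−7) + 0·(7−(-1)) + 8·(-1−3)) = ½·(0 + 0 − 32) = -16.
[WYZ] = ½·((16/7)·(3−7) + 0·(7−(13/7)) + 8·(13/7−3)) = ½·(-64/7 + 0 − 64/7) = -64/7, so the X-coordinate is (-64/7)/(-16) = 4/7.
[XWZ] = ½·(0·(13/7−7) + (16/7)·(7−(-1)) + 8·(-1−(13/7))) = ½·(0 + 128/7 − 160/7) = -16/7, so the Y-coordinate is 1/7.
[XYW] = ½·(0·(3−(13/7)) + 0·(13/7−(-1)) + (16/7)·(-1−3)) = ½·(0 + 0 − 64/7) = -32/7, so the Z-coordinate is 2/7.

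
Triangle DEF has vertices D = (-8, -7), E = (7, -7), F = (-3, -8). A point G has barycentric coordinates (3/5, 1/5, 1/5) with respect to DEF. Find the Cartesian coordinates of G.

(-4, -36/5)

G = (3/5)·D + (1/5)·E + (1/5)·F.
x-coordinate: (3/5)·(-8) + (1/5)·7 + (1/5)·(-3) = -4.
y-coordinate: (3/5)·(-7) + (1/5)·(-7) + (1/5)·(-8) = -36/5.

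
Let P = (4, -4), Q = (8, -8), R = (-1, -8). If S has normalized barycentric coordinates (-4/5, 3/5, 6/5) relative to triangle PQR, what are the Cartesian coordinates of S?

(2/5, -56/5)

S = (-4/5)·P + (3/5)·Q + (6/5)·R.
x-coordinate: (-4/5)·4 + (3/5)·8 + (6/5)·(-1) = 2/5.
y-coordinate: (-4/5)·(-4) + (3/5)·(-8) + (6/5)·(-8) = -56/5.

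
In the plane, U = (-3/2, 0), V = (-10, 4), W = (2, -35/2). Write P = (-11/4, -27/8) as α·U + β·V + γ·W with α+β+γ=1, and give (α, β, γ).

(1/2, 1/4, 1/4)

Signed area of the reference triangle: [UVW] = ½·((-3/2)·(4−(-35/2)) + (-10)·(-35/2−0) + 2·(0−4)) = ½·(-129/4 + 175 − 8) = 539/8.
[PVW] = ½·((-11/4)·(4−(-35/2)) + (-10)·(-35/2−(-27/8)) + 2·(-27/8−4)) = ½·(-473/8 + 565/4 − 59/4) = 539/16, so the U-coordinate is (539/16)/(539/8) = 1/2.
[UPW] = ½·((-3/2)·(-27/8−(-35/2)) + (-11/4)·(-35/2−0) + 2·(0−(-27/8))) = ½·(-339/16 + 385/8 + 27/4) = 539/32, so the V-coordinate is 1/4.
[UVP] = ½·((-3/2)·(4−(-27/8)) + (-10)·(-27/8−0) + (-11/4)·(0−4)) = ½·(-177/16 + 135/4 + 11) = 539/32, so the W-coordinate is 1/4.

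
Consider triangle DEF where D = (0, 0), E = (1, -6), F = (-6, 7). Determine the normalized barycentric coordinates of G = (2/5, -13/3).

Signed area of the reference triangle: [DEF] = ½·(0·(-6−7) + 1·(7−0) + (-6)·(0−(-6))) = ½·(0 + 7 − 36) = -29/2.
[GEF] = ½·((2/5)·(-6−7) + 1·(7−(-13/3)) + (-6)·(-13/3−(-6))) = ½·(-26/5 + 34/3 − 10) = -29/15, so the D-coordinate is (-29/15)/(-29/2) = 2/15.
[DGF] = ½·(0·(-13/3−7) + (2/5)·(7−0) + (-6)·(0−(-13/3))) = ½·(0 + 14/5 − 26) = -58/5, so the E-coordinate is 4/5.
[DEG] = ½·(0·(-6−(-13/3)) + 1·(-13/3−0) + (2/5)·(0−(-6))) = ½·(0 − 13/3 + 12/5) = -29/30, so the F-coordinate is 1/15.
Check: 2/15 + 4/5 + 1/15 = 1.

(2/15, 4/5, 1/15)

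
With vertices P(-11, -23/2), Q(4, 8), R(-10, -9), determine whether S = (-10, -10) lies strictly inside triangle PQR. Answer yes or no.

Barycentric coordinates of S: (7/9, 1/18, 1/6).
The three coordinates are positive, positive, positive; a point is interior exactly when all three are positive.

yes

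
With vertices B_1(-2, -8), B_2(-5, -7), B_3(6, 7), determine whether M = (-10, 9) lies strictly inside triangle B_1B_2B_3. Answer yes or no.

no

Barycentric coordinates of M: (-246/53, 256/53, 43/53).
The three coordinates are negative, positive, positive; a point is interior exactly when all three are positive.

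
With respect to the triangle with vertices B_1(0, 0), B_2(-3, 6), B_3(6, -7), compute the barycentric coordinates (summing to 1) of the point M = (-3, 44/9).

(2/3, 5/9, -2/9)

Signed area of the reference triangle: [B_1B_2B_3] = ½·(0·(6−(-7)) + (-3)·(-7−0) + 6·(0−6)) = ½·(0 + 21 − 36) = -15/2.
[MB_2B_3] = ½·((-3)·(6−(-7)) + (-3)·(-7−(44/9)) + 6·(44/9−6)) = ½·(-39 + 107/3 − 20/3) = -5, so the B_1-coordinate is (-5)/(-15/2) = 2/3.
[B_1MB_3] = ½·(0·(44/9−(-7)) + (-3)·(-7−0) + 6·(0−(44/9))) = ½·(0 + 21 − 88/3) = -25/6, so the B_2-coordinate is 5/9.
[B_1B_2M] = ½·(0·(6−(44/9)) + (-3)·(44/9−0) + (-3)·(0−6)) = ½·(0 − 44/3 + 18) = 5/3, so the B_3-coordinate is -2/9.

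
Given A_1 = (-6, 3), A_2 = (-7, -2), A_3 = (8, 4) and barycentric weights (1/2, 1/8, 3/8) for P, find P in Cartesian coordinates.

P = (1/2)·A_1 + (1/8)·A_2 + (3/8)·A_3.
x-coordinate: (1/2)·(-6) + (1/8)·(-7) + (3/8)·8 = -7/8.
y-coordinate: (1/2)·3 + (1/8)·(-2) + (3/8)·4 = 11/4.

(-7/8, 11/4)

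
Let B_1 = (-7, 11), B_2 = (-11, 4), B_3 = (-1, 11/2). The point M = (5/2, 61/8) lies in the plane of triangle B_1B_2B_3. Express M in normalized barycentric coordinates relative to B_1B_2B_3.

Signed area of the reference triangle: [B_1B_2B_3] = ½·((-7)·(4−(11/2)) + (-11)·(11/2−11) + (-1)·(11−4)) = ½·(21/2 + 121/2 − 7) = 32.
[MB_2B_3] = ½·((5/2)·(4−(11/2)) + (-11)·(11/2−(61/8)) + (-1)·(61/8−4)) = ½·(-15/4 + 187/8 − 29/8) = 8, so the B_1-coordinate is 8/32 = 1/4.
[B_1MB_3] = ½·((-7)·(61/8−(11/2)) + (5/2)·(11/2−11) + (-1)·(11−(61/8))) = ½·(-119/8 − 55/4 − 27/8) = -16, so the B_2-coordinate is -1/2.
[B_1B_2M] = ½·((-7)·(4−(61/8)) + (-11)·(61/8−11) + (5/2)·(11−4)) = ½·(203/8 + 297/8 + 35/2) = 40, so the B_3-coordinate is 5/4.
Check: 1/4 − 1/2 + 5/4 = 1.

(1/4, -1/2, 5/4)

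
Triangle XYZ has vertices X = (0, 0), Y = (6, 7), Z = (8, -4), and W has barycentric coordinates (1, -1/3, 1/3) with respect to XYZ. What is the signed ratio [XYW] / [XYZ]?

1/3

The signed ratio [XYW]/[XYZ] equals the barycentric coordinate of W at vertex Z, which is 1/3.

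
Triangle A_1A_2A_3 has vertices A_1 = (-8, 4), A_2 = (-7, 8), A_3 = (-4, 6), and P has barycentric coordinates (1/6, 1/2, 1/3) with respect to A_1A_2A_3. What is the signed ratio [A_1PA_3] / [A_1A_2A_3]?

The signed ratio [A_1PA_3]/[A_1A_2A_3] equals the barycentric coordinate of P at vertex A_2, which is 1/2.

1/2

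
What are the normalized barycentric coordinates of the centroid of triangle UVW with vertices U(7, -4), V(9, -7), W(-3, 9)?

The centroid is the average of the vertices, so each weight is 1/3.

(1/3, 1/3, 1/3)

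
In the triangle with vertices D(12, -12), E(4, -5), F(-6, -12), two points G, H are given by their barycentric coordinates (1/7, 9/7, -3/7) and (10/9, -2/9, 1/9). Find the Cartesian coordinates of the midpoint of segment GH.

Barycentric coordinates of the midpoint are the average: (79/126, 67/126, -10/63).
Converting: (79/126)·D + (67/126)·E + (-10/63)·F = (668/63, -149/18).

(668/63, -149/18)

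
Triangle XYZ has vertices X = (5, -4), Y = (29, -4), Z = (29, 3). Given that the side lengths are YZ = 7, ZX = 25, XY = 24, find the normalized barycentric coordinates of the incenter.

The incenter has barycentric coordinates proportional to the opposite side lengths: (7 : 25 : 24).
Normalizing by 7+25+24 = 56 gives (1/8, 25/56, 3/7).

(1/8, 25/56, 3/7)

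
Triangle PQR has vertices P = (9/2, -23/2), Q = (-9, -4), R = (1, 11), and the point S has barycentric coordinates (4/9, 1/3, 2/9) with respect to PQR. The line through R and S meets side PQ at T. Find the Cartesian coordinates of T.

Line RS meets PQ where the R-coordinate vanishes; zeroing S's R-weight and renormalizing leaves P, Q-weights 4/9 : 1/3 → (4/7, 3/7).
So T = (4/7)·P + (3/7)·Q = (-9/7, -58/7).

(-9/7, -58/7)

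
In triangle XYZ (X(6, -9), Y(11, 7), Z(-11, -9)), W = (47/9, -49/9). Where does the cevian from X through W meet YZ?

Barycentric coordinates of W with respect to XYZ: (2/3, 2/9, 1/9).
On side YZ the X-coordinate is zero; dropping W's X-weight 2/3 and renormalizing the remaining 2/9 : 1/9 gives weights 2/3, 1/3 on Y, Z.
V = (2/3)·(11, 7) + (1/3)·(-11, -9) = (11/3, 5/3).

(11/3, 5/3)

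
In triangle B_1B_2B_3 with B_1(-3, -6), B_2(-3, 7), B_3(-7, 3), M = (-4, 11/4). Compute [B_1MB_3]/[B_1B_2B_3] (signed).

1/2

[B_1B_2B_3] = ½·((-3)·(7−3) + (-3)·(3−(-6)) + (-7)·(-6−7)) = ½·(-12 − 27 + 91) = 26.
[B_1MB_3] = ½·((-3)·(11/4−3) + (-4)·(3−(-6)) + (-7)·(-6−(11/4))) = ½·(3/4 − 36 + 245/4) = 13, so the ratio is 13/26 = 1/2.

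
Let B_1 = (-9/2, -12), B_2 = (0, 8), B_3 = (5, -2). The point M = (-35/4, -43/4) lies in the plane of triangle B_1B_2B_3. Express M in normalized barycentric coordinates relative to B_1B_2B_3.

Signed area of the reference triangle: [B_1B_2B_3] = ½·((-9/2)·(8−(-2)) + 0·(-2−(-12)) + 5·(-12−8)) = ½·(-45 + 0 − 100) = -145/2.
[MB_2B_3] = ½·((-35/4)·(8−(-2)) + 0·(-2−(-43/4)) + 5·(-43/4−8)) = ½·(-175/2 + 0 − 375/4) = -725/8, so the B_1-coordinate is (-725/8)/(-145/2) = 5/4.
[B_1MB_3] = ½·((-9/2)·(-43/4−(-2)) + (-35/4)·(-2−(-12)) + 5·(-12−(-43/4))) = ½·(315/8 − 175/2 − 25/4) = -435/16, so the B_2-coordinate is 3/8.
[B_1B_2M] = ½·((-9/2)·(8−(-43/4)) + 0·(-43/4−(-12)) + (-35/4)·(-12−8)) = ½·(-675/8 + 0 + 175) = 725/16, so the B_3-coordinate is -5/8.

(5/4, 3/8, -5/8)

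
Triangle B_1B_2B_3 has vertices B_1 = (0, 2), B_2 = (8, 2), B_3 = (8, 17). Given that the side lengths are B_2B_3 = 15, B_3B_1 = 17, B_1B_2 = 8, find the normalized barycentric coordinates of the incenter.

(3/8, 17/40, 1/5)

The incenter has barycentric coordinates proportional to the opposite side lengths: (15 : 17 : 8).
Normalizing by 15+17+8 = 40 gives (3/8, 17/40, 1/5).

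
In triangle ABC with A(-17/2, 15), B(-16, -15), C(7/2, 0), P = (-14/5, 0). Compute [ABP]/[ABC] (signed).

[ABC] = ½·((-17/2)·(-15−0) + (-16)·(0−15) + (7/2)·(15−(-15))) = ½·(255/2 + 240 + 105) = 945/4.
[ABP] = ½·((-17/2)·(-15−0) + (-16)·(0−15) + (-14/5)·(15−(-15))) = ½·(255/2 + 240 − 84) = 567/4, so the ratio is (567/4)/(945/4) = 3/5.

3/5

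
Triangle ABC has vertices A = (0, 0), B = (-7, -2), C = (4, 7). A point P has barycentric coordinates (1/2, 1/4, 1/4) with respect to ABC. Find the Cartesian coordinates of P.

P = (1/2)·A + (1/4)·B + (1/4)·C.
x-coordinate: (1/2)·0 + (1/4)·(-7) + (1/4)·4 = -3/4.
y-coordinate: (1/2)·0 + (1/4)·(-2) + (1/4)·7 = 5/4.

(-3/4, 5/4)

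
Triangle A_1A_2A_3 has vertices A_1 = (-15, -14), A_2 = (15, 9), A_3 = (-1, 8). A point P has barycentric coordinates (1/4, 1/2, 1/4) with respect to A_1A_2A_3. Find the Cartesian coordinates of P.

(7/2, 3)

P = (1/4)·A_1 + (1/2)·A_2 + (1/4)·A_3.
x-coordinate: (1/4)·(-15) + (1/2)·15 + (1/4)·(-1) = 7/2.
y-coordinate: (1/4)·(-14) + (1/2)·9 + (1/4)·8 = 3.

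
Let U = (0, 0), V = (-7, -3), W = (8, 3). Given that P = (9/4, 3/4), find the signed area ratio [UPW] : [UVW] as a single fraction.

1/4

[UVW] = ½·(0·(-3−3) + (-7)·(3−0) + 8·(0−(-3))) = ½·(0 − 21 + 24) = 3/2.
[UPW] = ½·(0·(3/4−3) + (9/4)·(3−0) + 8·(0−(3/4))) = ½·(0 + 27/4 − 6) = 3/8, so the ratio is (3/8)/(3/2) = 1/4.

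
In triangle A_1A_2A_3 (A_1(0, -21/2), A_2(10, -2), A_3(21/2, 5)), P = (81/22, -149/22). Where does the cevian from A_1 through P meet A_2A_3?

Barycentric coordinates of P with respect to A_1A_2A_3: (7/11, 3/11, 1/11).
On side A_2A_3 the A_1-coordinate is zero; dropping P's A_1-weight 7/11 and renormalizing the remaining 3/11 : 1/11 gives weights 3/4, 1/4 on A_2, A_3.
Q = (3/4)·(10, -2) + (1/4)·(21/2, 5) = (81/8, -1/4).

(81/8, -1/4)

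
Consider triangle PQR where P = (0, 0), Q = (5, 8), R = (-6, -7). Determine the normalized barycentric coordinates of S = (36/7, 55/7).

Signed area of the reference triangle: [PQR] = ½·(0·(8−(-7)) + 5·(-7−0) + (-6)·(0−8)) = ½·(0 − 35 + 48) = 13/2.
[SQR] = ½·((36/7)·(8−(-7)) + 5·(-7−(55/7)) + (-6)·(55/7−8)) = ½·(540/7 − 520/7 + 6/7) = 13/7, so the P-coordinate is (13/7)/(13/2) = 2/7.
[PSR] = ½·(0·(55/7−(-7)) + (36/7)·(-7−0) + (-6)·(0−(55/7))) = ½·(0 − 36 + 330/7) = 39/7, so the Q-coordinate is 6/7.
[PQS] = ½·(0·(8−(55/7)) + 5·(55/7−0) + (36/7)·(0−8)) = ½·(0 + 275/7 − 288/7) = -13/14, so the R-coordinate is -1/7.
Check: 2/7 + 6/7 − 1/7 = 1.

(2/7, 6/7, -1/7)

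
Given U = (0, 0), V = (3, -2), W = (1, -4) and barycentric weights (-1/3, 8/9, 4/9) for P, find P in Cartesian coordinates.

(28/9, -32/9)

P = (-1/3)·U + (8/9)·V + (4/9)·W.
x-coordinate: (-1/3)·0 + (8/9)·3 + (4/9)·1 = 28/9.
y-coordinate: (-1/3)·0 + (8/9)·(-2) + (4/9)·(-4) = -32/9.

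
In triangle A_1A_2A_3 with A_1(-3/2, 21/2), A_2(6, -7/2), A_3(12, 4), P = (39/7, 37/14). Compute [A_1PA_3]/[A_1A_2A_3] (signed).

3/7

[A_1A_2A_3] = ½·((-3/2)·(-7/2−4) + 6·(4−(21/2)) + 12·(21/2−(-7/2))) = ½·(45/4 − 39 + 168) = 561/8.
[A_1PA_3] = ½·((-3/2)·(37/14−4) + (39/7)·(4−(21/2)) + 12·(21/2−(37/14))) = ½·(57/28 − 507/14 + 660/7) = 1683/56, so the ratio is (1683/56)/(561/8) = 3/7.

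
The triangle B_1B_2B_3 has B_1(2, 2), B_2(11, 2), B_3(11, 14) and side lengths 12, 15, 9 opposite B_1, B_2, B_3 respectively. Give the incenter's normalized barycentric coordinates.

(1/3, 5/12, 1/4)

The incenter has barycentric coordinates proportional to the opposite side lengths: (12 : 15 : 9).
Normalizing by 12+15+9 = 36 gives (1/3, 5/12, 1/4).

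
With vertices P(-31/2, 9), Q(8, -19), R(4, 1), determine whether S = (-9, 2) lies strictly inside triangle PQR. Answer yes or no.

yes

Barycentric coordinates of S: (128/179, 169/716, 35/716).
The three coordinates are positive, positive, positive; a point is interior exactly when all three are positive.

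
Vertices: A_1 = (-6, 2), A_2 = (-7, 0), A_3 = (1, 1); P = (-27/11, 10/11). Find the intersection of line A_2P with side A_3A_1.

(-3/4, 5/4)

Barycentric coordinates of P with respect to A_1A_2A_3: (2/11, 3/11, 6/11).
On side A_3A_1 the A_2-coordinate is zero; dropping P's A_2-weight 3/11 and renormalizing the remaining 6/11 : 2/11 gives weights 3/4, 1/4 on A_3, A_1.
Q = (3/4)·(1, 1) + (1/4)·(-6, 2) = (-3/4, 5/4).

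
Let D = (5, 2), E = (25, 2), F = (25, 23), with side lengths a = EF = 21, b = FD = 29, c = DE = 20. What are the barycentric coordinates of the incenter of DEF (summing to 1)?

The incenter has barycentric coordinates proportional to the opposite side lengths: (21 : 29 : 20).
Normalizing by 21+29+20 = 70 gives (3/10, 29/70, 2/7).

(3/10, 29/70, 2/7)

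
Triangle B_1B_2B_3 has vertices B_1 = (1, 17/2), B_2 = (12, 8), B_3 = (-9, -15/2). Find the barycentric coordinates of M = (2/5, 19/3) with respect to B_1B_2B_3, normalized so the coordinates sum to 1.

Signed area of the reference triangle: [B_1B_2B_3] = ½·(1·(8−(-15/2)) + 12·(-15/2−(17/2)) + (-9)·(17/2−8)) = ½·(31/2 − 192 − 9/2) = -181/2.
[MB_2B_3] = ½·((2/5)·(8−(-15/2)) + 12·(-15/2−(19/3)) + (-9)·(19/3−8)) = ½·(31/5 − 166 + 15) = -362/5, so the B_1-coordinate is (-362/5)/(-181/2) = 4/5.
[B_1MB_3] = ½·(1·(19/3−(-15/2)) + (2/5)·(-15/2−(17/2)) + (-9)·(17/2−(19/3))) = ½·(83/6 − 32/5 − 39/2) = -181/30, so the B_2-coordinate is 1/15.
[B_1B_2M] = ½·(1·(8−(19/3)) + 12·(19/3−(17/2)) + (2/5)·(17/2−8)) = ½·(5/3 − 26 + 1/5) = -181/15, so the B_3-coordinate is 2/15.

(4/5, 1/15, 2/15)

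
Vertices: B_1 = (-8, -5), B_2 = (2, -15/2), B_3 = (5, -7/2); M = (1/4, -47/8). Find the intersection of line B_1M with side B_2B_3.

(3, -37/6)

Barycentric coordinates of M with respect to B_1B_2B_3: (1/4, 1/2, 1/4).
On side B_2B_3 the B_1-coordinate is zero; dropping M's B_1-weight 1/4 and renormalizing the remaining 1/2 : 1/4 gives weights 2/3, 1/3 on B_2, B_3.
N = (2/3)·(2, -15/2) + (1/3)·(5, -7/2) = (3, -37/6).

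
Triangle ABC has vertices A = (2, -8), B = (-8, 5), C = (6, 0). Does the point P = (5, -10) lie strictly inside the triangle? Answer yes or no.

Barycentric coordinates of P: (145/132, -8/33, 19/132).
The three coordinates are positive, negative, positive; a point is interior exactly when all three are positive.

no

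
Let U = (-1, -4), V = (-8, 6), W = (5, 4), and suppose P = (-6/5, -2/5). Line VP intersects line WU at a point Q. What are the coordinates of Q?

(1/2, -2)

Barycentric coordinates of P with respect to UVW: (3/5, 1/5, 1/5).
On side WU the V-coordinate is zero; dropping P's V-weight 1/5 and renormalizing the remaining 1/5 : 3/5 gives weights 1/4, 3/4 on W, U.
Q = (1/4)·(5, 4) + (3/4)·(-1, -4) = (1/2, -2).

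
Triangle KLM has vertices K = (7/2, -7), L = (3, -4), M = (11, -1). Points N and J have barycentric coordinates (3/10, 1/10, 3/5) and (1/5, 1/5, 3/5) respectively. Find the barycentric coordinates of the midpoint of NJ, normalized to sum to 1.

Since both coordinate triples sum to 1, the midpoint's barycentrics are the componentwise average.
(3/10+1/5)/2 = 1/4; similarly 3/20 and 3/5.

(1/4, 3/20, 3/5)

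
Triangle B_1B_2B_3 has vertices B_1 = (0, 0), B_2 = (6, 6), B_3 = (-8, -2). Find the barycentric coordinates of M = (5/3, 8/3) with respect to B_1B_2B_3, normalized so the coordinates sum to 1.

(1/3, 1/2, 1/6)

Signed area of the reference triangle: [B_1B_2B_3] = ½·(0·(6−(-2)) + 6·(-2−0) + (-8)·(0−6)) = ½·(0 − 12 + 48) = 18.
[MB_2B_3] = ½·((5/3)·(6−(-2)) + 6·(-2−(8/3)) + (-8)·(8/3−6)) = ½·(40/3 − 28 + 80/3) = 6, so the B_1-coordinate is 6/18 = 1/3.
[B_1MB_3] = ½·(0·(8/3−(-2)) + (5/3)·(-2−0) + (-8)·(0−(8/3))) = ½·(0 − 10/3 + 64/3) = 9, so the B_2-coordinate is 1/2.
[B_1B_2M] = ½·(0·(6−(8/3)) + 6·(8/3−0) + (5/3)·(0−6)) = ½·(0 + 16 − 10) = 3, so the B_3-coordinate is 1/6.
Check: 1/3 + 1/2 + 1/6 = 1.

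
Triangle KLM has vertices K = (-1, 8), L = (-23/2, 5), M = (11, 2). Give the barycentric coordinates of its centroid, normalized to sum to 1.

(1/3, 1/3, 1/3)

The centroid is the average of the vertices, so each weight is 1/3.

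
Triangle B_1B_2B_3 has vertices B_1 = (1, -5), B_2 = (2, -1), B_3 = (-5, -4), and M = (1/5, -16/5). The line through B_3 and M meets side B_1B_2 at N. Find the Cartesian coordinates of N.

(3/2, -3)

Barycentric coordinates of M with respect to B_1B_2B_3: (2/5, 2/5, 1/5).
On side B_1B_2 the B_3-coordinate is zero; dropping M's B_3-weight 1/5 and renormalizing the remaining 2/5 : 2/5 gives weights 1/2, 1/2 on B_1, B_2.
N = (1/2)·(1, -5) + (1/2)·(2, -1) = (3/2, -3).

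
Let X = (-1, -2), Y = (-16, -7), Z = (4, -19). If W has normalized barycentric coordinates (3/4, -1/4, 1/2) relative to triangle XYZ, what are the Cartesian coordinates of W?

(21/4, -37/4)

W = (3/4)·X + (-1/4)·Y + (1/2)·Z.
x-coordinate: (3/4)·(-1) + (-1/4)·(-16) + (1/2)·4 = 21/4.
y-coordinate: (3/4)·(-2) + (-1/4)·(-7) + (1/2)·(-19) = -37/4.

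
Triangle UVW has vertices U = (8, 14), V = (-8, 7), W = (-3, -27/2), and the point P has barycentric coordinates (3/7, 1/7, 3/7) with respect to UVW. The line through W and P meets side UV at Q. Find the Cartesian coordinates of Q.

Line WP meets UV where the W-coordinate vanishes; zeroing P's W-weight and renormalizing leaves U, V-weights 3/7 : 1/7 → (3/4, 1/4).
So Q = (3/4)·U + (1/4)·V = (4, 49/4).

(4, 49/4)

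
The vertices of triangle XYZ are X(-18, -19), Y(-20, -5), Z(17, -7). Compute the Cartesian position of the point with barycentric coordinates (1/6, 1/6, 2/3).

W = (1/6)·X + (1/6)·Y + (2/3)·Z.
x-coordinate: (1/6)·(-18) + (1/6)·(-20) + (2/3)·17 = 5.
y-coordinate: (1/6)·(-19) + (1/6)·(-5) + (2/3)·(-7) = -26/3.

(5, -26/3)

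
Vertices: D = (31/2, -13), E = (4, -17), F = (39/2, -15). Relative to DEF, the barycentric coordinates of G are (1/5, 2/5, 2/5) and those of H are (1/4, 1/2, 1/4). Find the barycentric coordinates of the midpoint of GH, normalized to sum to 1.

(9/40, 9/20, 13/40)

Since both coordinate triples sum to 1, the midpoint's barycentrics are the componentwise average.
(1/5+1/4)/2 = 9/40; similarly 9/20 and 13/40.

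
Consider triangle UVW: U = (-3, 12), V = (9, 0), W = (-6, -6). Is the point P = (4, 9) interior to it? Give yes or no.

Barycentric coordinates of P: (55/84, 15/28, -4/21).
The three coordinates are positive, positive, negative; a point is interior exactly when all three are positive.

no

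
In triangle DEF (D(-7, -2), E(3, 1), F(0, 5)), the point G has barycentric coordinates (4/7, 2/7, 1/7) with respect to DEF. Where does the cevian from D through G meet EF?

Line DG meets EF where the D-coordinate vanishes; zeroing G's D-weight and renormalizing leaves E, F-weights 2/7 : 1/7 → (2/3, 1/3).
So H = (2/3)·E + (1/3)·F = (2, 7/3).

(2, 7/3)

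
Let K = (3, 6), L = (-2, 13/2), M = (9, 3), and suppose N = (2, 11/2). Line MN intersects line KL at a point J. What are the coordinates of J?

(-1/3, 19/3)

Barycentric coordinates of N with respect to KLM: (1/4, 1/2, 1/4).
On side KL the M-coordinate is zero; dropping N's M-weight 1/4 and renormalizing the remaining 1/4 : 1/2 gives weights 1/3, 2/3 on K, L.
J = (1/3)·(3, 6) + (2/3)·(-2, 13/2) = (-1/3, 19/3).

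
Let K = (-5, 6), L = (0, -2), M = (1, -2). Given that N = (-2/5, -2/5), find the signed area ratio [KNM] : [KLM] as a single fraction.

[KLM] = ½·((-5)·(-2−(-2)) + 0·(-2−6) + 1·(6−(-2))) = ½·(0 + 0 + 8) = 4.
[KNM] = ½·((-5)·(-2/5−(-2)) + (-2/5)·(-2−6) + 1·(6−(-2/5))) = ½·(-8 + 16/5 + 32/5) = 4/5, so the ratio is (4/5)/4 = 1/5.

1/5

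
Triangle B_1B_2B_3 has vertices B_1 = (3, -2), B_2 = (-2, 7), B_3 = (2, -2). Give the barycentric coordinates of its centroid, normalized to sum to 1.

(1/3, 1/3, 1/3)

The centroid is the average of the vertices, so each weight is 1/3.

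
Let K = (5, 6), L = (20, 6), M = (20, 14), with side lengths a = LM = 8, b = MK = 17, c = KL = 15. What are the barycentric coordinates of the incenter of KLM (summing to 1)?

The incenter has barycentric coordinates proportional to the opposite side lengths: (8 : 17 : 15).
Normalizing by 8+17+15 = 40 gives (1/5, 17/40, 3/8).

(1/5, 17/40, 3/8)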